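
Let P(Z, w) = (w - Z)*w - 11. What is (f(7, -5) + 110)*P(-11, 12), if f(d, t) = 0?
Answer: 29150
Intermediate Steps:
P(Z, w) = -11 + w*(w - Z) (P(Z, w) = w*(w - Z) - 11 = -11 + w*(w - Z))
(f(7, -5) + 110)*P(-11, 12) = (0 + 110)*(-11 + 12**2 - 1*(-11)*12) = 110*(-11 + 144 + 132) = 110*265 = 29150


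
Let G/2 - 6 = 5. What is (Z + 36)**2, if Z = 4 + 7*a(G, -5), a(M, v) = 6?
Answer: 6724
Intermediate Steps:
G = 22 (G = 12 + 2*5 = 12 + 10 = 22)
Z = 46 (Z = 4 + 7*6 = 4 + 42 = 46)
(Z + 36)**2 = (46 + 36)**2 = 82**2 = 6724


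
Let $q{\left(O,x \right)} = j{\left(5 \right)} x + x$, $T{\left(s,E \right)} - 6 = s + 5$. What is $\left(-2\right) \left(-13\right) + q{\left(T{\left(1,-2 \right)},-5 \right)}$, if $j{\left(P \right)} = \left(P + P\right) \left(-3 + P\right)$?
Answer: $-79$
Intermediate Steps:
$T{\left(s,E \right)} = 11 + s$ ($T{\left(s,E \right)} = 6 + \left(s + 5\right) = 6 + \left(5 + s\right) = 11 + s$)
$j{\left(P \right)} = 2 P \left(-3 + P\right)$
$q{\left(O,x \right)} = 21 x$ ($q{\left(O,x \right)} = 2 \cdot 5 \left(-3 + 5\right) x + x = 2 \cdot 5 \cdot 2 x + x = 20 x + x = 21 x$)
$\left(-2\right) \left(-13\right) + q{\left(T{\left(1,-2 \right)},-5 \right)} = \left(-2\right) \left(-13\right) + 21 \left(-5\right) = 26 - 105 = -79$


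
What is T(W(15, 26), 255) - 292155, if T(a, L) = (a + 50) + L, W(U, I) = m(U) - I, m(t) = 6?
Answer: -291870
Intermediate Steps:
W(U, I) = 6 - I
T(a, L) = 50 + L + a (T(a, L) = (50 + a) + L = 50 + L + a)
T(W(15, 26), 255) - 292155 = (50 + 255 + (6 - 1*26)) - 292155 = (50 + 255 + (6 - 26)) - 292155 = (50 + 255 - 20) - 292155 = 285 - 292155 = -291870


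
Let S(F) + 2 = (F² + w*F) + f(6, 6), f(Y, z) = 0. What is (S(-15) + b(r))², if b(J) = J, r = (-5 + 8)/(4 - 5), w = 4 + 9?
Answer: 625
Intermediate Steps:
w = 13
r = -3 (r = 3/(-1) = 3*(-1) = -3)
S(F) = -2 + F² + 13*F (S(F) = -2 + ((F² + 13*F) + 0) = -2 + (F² + 13*F) = -2 + F² + 13*F)
(S(-15) + b(r))² = ((-2 + (-15)² + 13*(-15)) - 3)² = ((-2 + 225 - 195) - 3)² = (28 - 3)² = 25² = 625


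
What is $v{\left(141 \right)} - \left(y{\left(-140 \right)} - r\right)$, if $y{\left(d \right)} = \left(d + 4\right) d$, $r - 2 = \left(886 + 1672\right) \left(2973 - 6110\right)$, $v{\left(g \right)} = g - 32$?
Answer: $-8043375$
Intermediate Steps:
$v{\left(g \right)} = -32 + g$
$r = -8024444$ ($r = 2 + \left(886 + 1672\right) \left(2973 - 6110\right) = 2 + 2558 \left(-3137\right) = 2 - 8024446 = -8024444$)
$y{\left(d \right)} = d \left(4 + d\right)$ ($y{\left(d \right)} = \left(4 + d\right) d = d \left(4 + d\right)$)
$v{\left(141 \right)} - \left(y{\left(-140 \right)} - r\right) = \left(-32 + 141\right) - \left(- 140 \left(4 - 140\right) - -8024444\right) = 109 - \left(\left(-140\right) \left(-136\right) + 8024444\right) = 109 - \left(19040 + 8024444\right) = 109 - 8043484 = -8043375$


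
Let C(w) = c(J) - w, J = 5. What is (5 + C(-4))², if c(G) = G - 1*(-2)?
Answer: 256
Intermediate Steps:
c(G) = 2 + G (c(G) = G + 2 = 2 + G)
C(w) = 7 - w (C(w) = (2 + 5) - w = 7 - w)
(5 + C(-4))² = (5 + (7 - 1*(-4)))² = (5 + (7 + 4))² = (5 + 11)² = 16² = 256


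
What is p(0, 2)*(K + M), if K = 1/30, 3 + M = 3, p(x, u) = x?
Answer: 0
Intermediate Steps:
M = 0 (M = -3 + 3 = 0)
K = 1/30 ≈ 0.033333
p(0, 2)*(K + M) = 0*(1/30 + 0) = 0*(1/30) = 0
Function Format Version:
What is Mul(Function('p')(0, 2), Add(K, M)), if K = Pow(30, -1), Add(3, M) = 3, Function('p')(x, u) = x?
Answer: 0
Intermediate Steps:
M = 0 (M = Add(-3, 3) = 0)
K = Rational(1, 30) ≈ 0.033333
Mul(Function('p')(0, 2), Add(K, M)) = Mul(0, Add(Rational(1, 30), 0)) = Mul(0, Rational(1, 30)) = 0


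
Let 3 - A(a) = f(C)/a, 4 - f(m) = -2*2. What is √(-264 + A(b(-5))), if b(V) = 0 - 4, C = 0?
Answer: I*√259 ≈ 16.093*I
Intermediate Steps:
f(m) = 8 (f(m) = 4 - (-2)*2 = 4 - 1*(-4) = 4 + 4 = 8)
b(V) = -4
A(a) = 3 - 8/a
√(-264 + A(b(-5))) = √(-264 + (3 - 8/(-4))) = √(-264 + (3 - 8*(-¼))) = √(-264 + (3 + 2)) = √(-264 + 5) = √(-259) = I*√259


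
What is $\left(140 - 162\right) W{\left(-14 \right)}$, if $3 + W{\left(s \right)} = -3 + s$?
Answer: $440$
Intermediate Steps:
$W{\left(s \right)} = -6 + s$ ($W{\left(s \right)} = -3 + \left(-3 + s\right) = -6 + s$)
$\left(140 - 162\right) W{\left(-14 \right)} = \left(140 - 162\right) \left(-6 - 14\right) = \left(-22\right) \left(-20\right) = 440$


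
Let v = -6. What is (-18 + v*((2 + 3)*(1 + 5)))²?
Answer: 39204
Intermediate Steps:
(-18 + v*((2 + 3)*(1 + 5)))² = (-18 - 6*(2 + 3)*(1 + 5))² = (-18 - 30*6)² = (-18 - 6*30)² = (-18 - 180)² = (-198)² = 39204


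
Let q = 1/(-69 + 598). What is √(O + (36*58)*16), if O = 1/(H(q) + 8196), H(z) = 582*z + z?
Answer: √284371974616795/92261 ≈ 182.78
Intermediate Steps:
q = 1/529 ≈ 0.0018904
H(z) = 583*z
O = 529/4336267 (O = 1/(583*(1/529) + 8196) = 1/(583/529 + 8196) = 1/(4336267/529) = 529/4336267 ≈ 0.00012199)
√(O + (36*58)*16) = √(529/4336267 + (36*58)*16) = √(529/4336267 + 2088*16) = √(529/4336267 + 33408) = √(144866008465/4336267) = √284371974616795/92261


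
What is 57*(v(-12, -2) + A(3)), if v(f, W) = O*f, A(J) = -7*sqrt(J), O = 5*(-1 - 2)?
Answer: 10260 - 399*sqrt(3) ≈ 9568.9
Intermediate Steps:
O = -15 (O = 5*(-3) = -15)
v(f, W) = -15*f
57*(v(-12, -2) + A(3)) = 57*(-15*(-12) - 7*sqrt(3)) = 57*(180 - 7*sqrt(3)) = 10260 - 399*sqrt(3)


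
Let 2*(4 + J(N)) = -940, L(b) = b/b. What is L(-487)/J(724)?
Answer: -1/474 ≈ -0.0021097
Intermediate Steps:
L(b) = 1
J(N) = -474 (J(N) = -4 + (½)*(-940) = -4 - 470 = -474)
L(-487)/J(724) = 1/(-474) = 1*(-1/474) = -1/474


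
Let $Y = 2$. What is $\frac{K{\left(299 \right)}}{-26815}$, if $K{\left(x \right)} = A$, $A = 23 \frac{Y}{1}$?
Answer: $- \frac{46}{26815} \approx -0.0017155$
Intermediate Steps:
$A = 46$ ($A = 23 \cdot \frac{2}{1} = 23 \cdot 2 \cdot 1 = 23 \cdot 2 = 46$)
$K{\left(x \right)} = 46$
$\frac{K{\left(299 \right)}}{-26815} = \frac{46}{-26815} = 46 \left(- \frac{1}{26815}\right) = - \frac{46}{26815}$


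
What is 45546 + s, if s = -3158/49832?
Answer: 1134822557/24916 ≈ 45546.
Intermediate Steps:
s = -1579/24916 (s = -3158*1/49832 = -1579/24916 ≈ -0.063373)
45546 + s = 45546 - 1579/24916 = 1134822557/24916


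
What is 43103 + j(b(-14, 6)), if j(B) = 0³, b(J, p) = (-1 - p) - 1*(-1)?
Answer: 43103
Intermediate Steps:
b(J, p) = -p (b(J, p) = (-1 - p) + 1 = -p)
j(B) = 0
43103 + j(b(-14, 6)) = 43103 + 0 = 43103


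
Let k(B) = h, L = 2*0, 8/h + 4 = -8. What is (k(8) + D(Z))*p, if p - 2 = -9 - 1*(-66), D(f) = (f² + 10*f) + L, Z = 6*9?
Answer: 611594/3 ≈ 2.0386e+5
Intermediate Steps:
h = -⅔ (h = 8/(-4 - 8) = 8/(-12) = 8*(-1/12) = -⅔ ≈ -0.66667)
L = 0
k(B) = -⅔
Z = 54
D(f) = f² + 10*f (D(f) = (f² + 10*f) + 0 = f² + 10*f)
p = 59 (p = 2 + (-9 - 1*(-66)) = 2 + (-9 + 66) = 2 + 57 = 59)
(k(8) + D(Z))*p = (-⅔ + 54*(10 + 54))*59 = (-⅔ + 54*64)*59 = (-⅔ + 3456)*59 = (10366/3)*59 = 611594/3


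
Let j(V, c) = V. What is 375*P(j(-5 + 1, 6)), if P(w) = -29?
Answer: -10875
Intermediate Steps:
375*P(j(-5 + 1, 6)) = 375*(-29) = -10875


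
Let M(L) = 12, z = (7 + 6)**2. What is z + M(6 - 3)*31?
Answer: 541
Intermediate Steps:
z = 169 (z = 13**2 = 169)
z + M(6 - 3)*31 = 169 + 12*31 = 169 + 372 = 541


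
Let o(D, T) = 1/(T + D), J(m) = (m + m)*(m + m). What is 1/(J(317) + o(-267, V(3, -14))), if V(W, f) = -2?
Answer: 269/108126163 ≈ 2.4878e-6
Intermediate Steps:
J(m) = 4*m² (J(m) = (2*m)*(2*m) = 4*m²)
o(D, T) = 1/(D + T)
1/(J(317) + o(-267, V(3, -14))) = 1/(4*317² + 1/(-267 - 2)) = 1/(4*100489 + 1/(-269)) = 1/(401956 - 1/269) = 1/(108126163/269) = 269/108126163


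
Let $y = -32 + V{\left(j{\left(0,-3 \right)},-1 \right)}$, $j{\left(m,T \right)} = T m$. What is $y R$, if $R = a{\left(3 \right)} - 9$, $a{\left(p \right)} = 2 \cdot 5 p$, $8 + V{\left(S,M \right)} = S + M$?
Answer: $-861$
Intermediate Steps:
$V{\left(S,M \right)} = -8 + M + S$ ($V{\left(S,M \right)} = -8 + \left(S + M\right) = -8 + \left(M + S\right) = -8 + M + S$)
$a{\left(p \right)} = 10 p$
$y = -41$ ($y = -32 - 9 = -41$)
$R = 21$ ($R = 10 \cdot 3 - 9 = 30 - 9 = 21$)
$y R = \left(-41\right) 21 = -861$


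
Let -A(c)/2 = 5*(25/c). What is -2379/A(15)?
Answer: 7137/50 ≈ 142.74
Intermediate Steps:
A(c) = -250/c (A(c) = -10*25/c = -250/c)
-2379/A(15) = -2379/((-250/15)) = -2379/((-250*1/15)) = -2379/(-50/3) = -2379*(-3/50) = 7137/50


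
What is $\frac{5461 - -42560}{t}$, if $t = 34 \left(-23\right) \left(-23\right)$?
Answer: $\frac{48021}{17986} \approx 2.6699$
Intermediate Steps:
$t = 17986$ ($t = \left(-782\right) \left(-23\right) = 17986$)
$\frac{5461 - -42560}{t} = \frac{5461 - -42560}{17986} = \left(5461 + 42560\right) \frac{1}{17986} = 48021 \cdot \frac{1}{17986} = \frac{48021}{17986}$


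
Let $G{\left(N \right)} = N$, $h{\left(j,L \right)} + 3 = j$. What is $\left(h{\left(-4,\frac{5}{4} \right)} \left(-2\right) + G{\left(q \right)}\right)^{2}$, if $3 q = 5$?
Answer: $\frac{2209}{9} \approx 245.44$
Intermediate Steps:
$q = \frac{5}{3}$ ($q = \frac{1}{3} \cdot 5 = \frac{5}{3} \approx 1.6667$)
$h{\left(j,L \right)} = -3 + j$
$\left(h{\left(-4,\frac{5}{4} \right)} \left(-2\right) + G{\left(q \right)}\right)^{2} = \left(\left(-3 - 4\right) \left(-2\right) + \frac{5}{3}\right)^{2} = \left(\left(-7\right) \left(-2\right) + \frac{5}{3}\right)^{2} = \left(14 + \frac{5}{3}\right)^{2} = \left(\frac{47}{3}\right)^{2} = \frac{2209}{9}$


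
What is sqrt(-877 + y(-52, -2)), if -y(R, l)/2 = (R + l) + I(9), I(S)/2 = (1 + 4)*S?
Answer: I*sqrt(949) ≈ 30.806*I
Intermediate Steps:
I(S) = 10*S (I(S) = 2*((1 + 4)*S) = 2*(5*S) = 10*S)
y(R, l) = -180 - 2*R - 2*l (y(R, l) = -2*((R + l) + 10*9) = -2*((R + l) + 90) = -2*(90 + R + l) = -180 - 2*R - 2*l)
sqrt(-877 + y(-52, -2)) = sqrt(-877 + (-180 - 2*(-52) - 2*(-2))) = sqrt(-877 + (-180 + 104 + 4)) = sqrt(-877 - 72) = sqrt(-949) = I*sqrt(949)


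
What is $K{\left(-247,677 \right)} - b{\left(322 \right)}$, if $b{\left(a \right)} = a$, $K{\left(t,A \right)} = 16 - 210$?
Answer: $-516$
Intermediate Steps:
$K{\left(t,A \right)} = -194$ ($K{\left(t,A \right)} = 16 - 210 = -194$)
$K{\left(-247,677 \right)} - b{\left(322 \right)} = -194 - 322 = -516$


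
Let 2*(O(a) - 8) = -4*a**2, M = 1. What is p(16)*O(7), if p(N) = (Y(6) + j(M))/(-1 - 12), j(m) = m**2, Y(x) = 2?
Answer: 270/13 ≈ 20.769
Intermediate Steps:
O(a) = 8 - 2*a**2 (O(a) = 8 + (-4*a**2)/2 = 8 - 2*a**2)
p(N) = -3/13 (p(N) = (2 + 1**2)/(-1 - 12) = (2 + 1)/(-13) = 3*(-1/13) = -3/13)
p(16)*O(7) = -3*(8 - 2*7**2)/13 = -3*(8 - 2*49)/13 = -3*(8 - 98)/13 = -3/13*(-90) = 270/13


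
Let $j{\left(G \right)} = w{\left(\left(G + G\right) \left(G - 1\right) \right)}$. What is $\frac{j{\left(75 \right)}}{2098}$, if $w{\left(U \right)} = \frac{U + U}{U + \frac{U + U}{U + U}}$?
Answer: $\frac{11100}{11644949} \approx 0.0009532$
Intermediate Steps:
$w{\left(U \right)} = \frac{2 U}{1 + U}$ ($w{\left(U \right)} = \frac{2 U}{U + \frac{2 U}{2 U}} = \frac{2 U}{U + 2 U \frac{1}{2 U}} = \frac{2 U}{U + 1} = \frac{2 U}{1 + U}$)
$j{\left(G \right)} = \frac{4 G \left(-1 + G\right)}{1 + 2 G \left(-1 + G\right)}$ ($j{\left(G \right)} = \frac{2 \left(G + G\right) \left(G - 1\right)}{1 + \left(G + G\right) \left(G - 1\right)} = \frac{2 \cdot 2 G \left(-1 + G\right)}{1 + 2 G \left(-1 + G\right)} = \frac{4 G \left(-1 + G\right)}{1 + 2 G \left(-1 + G\right)}$)
$\frac{j{\left(75 \right)}}{2098} = \frac{4 \cdot 75 \frac{1}{1 + 2 \cdot 75 \left(-1 + 75\right)} \left(-1 + 75\right)}{2098} = 4 \cdot 75 \frac{1}{1 + 2 \cdot 75 \cdot 74} \cdot 74 \cdot \frac{1}{2098} = 4 \cdot 75 \frac{1}{1 + 11100} \cdot 74 \cdot \frac{1}{2098} = 4 \cdot 75 \cdot \frac{1}{11101} \cdot 74 \cdot \frac{1}{2098} = \frac{22200}{11101} \cdot \frac{1}{2098} = \frac{11100}{11644949}$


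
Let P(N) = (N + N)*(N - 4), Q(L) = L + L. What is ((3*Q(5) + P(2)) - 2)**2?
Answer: 400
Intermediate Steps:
Q(L) = 2*L
P(N) = 2*N*(-4 + N) (P(N) = (2*N)*(-4 + N) = 2*N*(-4 + N))
((3*Q(5) + P(2)) - 2)**2 = ((3*(2*5) + 2*2*(-4 + 2)) - 2)**2 = ((3*10 + 2*2*(-2)) - 2)**2 = ((30 - 8) - 2)**2 = (22 - 2)**2 = 20**2 = 400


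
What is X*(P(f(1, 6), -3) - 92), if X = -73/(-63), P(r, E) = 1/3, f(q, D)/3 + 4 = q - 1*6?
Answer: -20075/189 ≈ -106.22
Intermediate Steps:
f(q, D) = -30 + 3*q (f(q, D) = -12 + 3*(q - 1*6) = -12 + 3*(q - 6) = -12 + 3*(-6 + q) = -12 + (-18 + 3*q) = -30 + 3*q)
P(r, E) = ⅓
X = 73/63 (X = -73*(-1/63) = 73/63 ≈ 1.1587)
X*(P(f(1, 6), -3) - 92) = 73*(⅓ - 92)/63 = (73/63)*(-275/3) = -20075/189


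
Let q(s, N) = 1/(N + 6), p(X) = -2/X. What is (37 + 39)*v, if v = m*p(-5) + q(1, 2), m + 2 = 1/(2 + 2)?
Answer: -437/10 ≈ -43.700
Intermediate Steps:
q(s, N) = 1/(6 + N)
m = -7/4 (m = -2 + 1/(2 + 2) = -2 + 1/4 = -7/4 ≈ -1.7500)
v = -23/40 (v = -(-7)/(2*(-5)) + 1/(6 + 2) = -(-7)*(-1)/(2*5) + 1/8 = -7/4*2/5 + 1/8 = -7/10 + 1/8 = -23/40 ≈ -0.57500)
(37 + 39)*v = (37 + 39)*(-23/40) = 76*(-23/40) = -437/10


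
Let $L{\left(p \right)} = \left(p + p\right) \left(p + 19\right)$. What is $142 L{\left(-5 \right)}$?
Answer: $-19880$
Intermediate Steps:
$L{\left(p \right)} = 2 p \left(19 + p\right)$
$142 L{\left(-5 \right)} = 142 \cdot 2 \left(-5\right) \left(19 - 5\right) = 142 \cdot 2 \left(-5\right) 14 = 142 \left(-140\right) = -19880$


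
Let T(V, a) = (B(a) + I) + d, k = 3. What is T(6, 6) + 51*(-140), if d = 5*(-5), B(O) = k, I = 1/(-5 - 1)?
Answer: -42973/6 ≈ -7162.2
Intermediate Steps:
I = -⅙ (I = 1/(-6) = -⅙ ≈ -0.16667)
B(O) = 3
d = -25
T(V, a) = -133/6 (T(V, a) = (3 - ⅙) - 25 = 17/6 - 25 = -133/6)
T(6, 6) + 51*(-140) = -133/6 + 51*(-140) = -133/6 - 7140 = -42973/6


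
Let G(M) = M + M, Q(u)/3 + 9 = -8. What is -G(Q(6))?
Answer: 102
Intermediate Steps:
Q(u) = -51 (Q(u) = -27 + 3*(-8) = -27 - 24 = -51)
G(M) = 2*M
-G(Q(6)) = -2*(-51) = -1*(-102) = 102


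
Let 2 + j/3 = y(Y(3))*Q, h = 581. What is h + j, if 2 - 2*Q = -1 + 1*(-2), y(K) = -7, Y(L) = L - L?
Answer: 1045/2 ≈ 522.50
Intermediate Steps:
Y(L) = 0
Q = 5/2 (Q = 1 - (-1 + 1*(-2))/2 = 1 - (-1 - 2)/2 = 1 - ½*(-3) = 1 + 3/2 = 5/2 ≈ 2.5000)
j = -117/2 (j = -6 + 3*(-7*5/2) = -6 + 3*(-35/2) = -6 - 105/2 = -117/2 ≈ -58.500)
h + j = 581 - 117/2 = 1045/2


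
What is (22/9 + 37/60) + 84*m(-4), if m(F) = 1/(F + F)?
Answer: -1339/180 ≈ -7.4389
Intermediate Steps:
m(F) = 1/(2*F)
(22/9 + 37/60) + 84*m(-4) = (22/9 + 37/60) + 84*((½)/(-4)) = (22*(⅑) + 37*(1/60)) + 84*((½)*(-¼)) = (22/9 + 37/60) + 84*(-⅛) = 551/180 - 21/2 = -1339/180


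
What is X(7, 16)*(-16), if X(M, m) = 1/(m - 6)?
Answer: -8/5 ≈ -1.6000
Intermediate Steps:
X(M, m) = 1/(-6 + m)
X(7, 16)*(-16) = -16/(-6 + 16) = -16/10 = (1/10)*(-16) = -8/5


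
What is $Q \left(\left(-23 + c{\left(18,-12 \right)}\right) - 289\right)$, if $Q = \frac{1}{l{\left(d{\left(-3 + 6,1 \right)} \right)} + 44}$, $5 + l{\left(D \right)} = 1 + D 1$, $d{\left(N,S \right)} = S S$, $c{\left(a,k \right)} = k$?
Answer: $- \frac{324}{41} \approx -7.9024$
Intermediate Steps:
$d{\left(N,S \right)} = S^{2}$
$l{\left(D \right)} = -4 + D$ ($l{\left(D \right)} = -5 + \left(1 + D 1\right) = -5 + \left(1 + D\right) = -4 + D$)
$Q = \frac{1}{41}$ ($Q = \frac{1}{\left(-4 + 1^{2}\right) + 44} = \frac{1}{\left(-4 + 1\right) + 44} = \frac{1}{-3 + 44} = \frac{1}{41} \approx 0.02439$)
$Q \left(\left(-23 + c{\left(18,-12 \right)}\right) - 289\right) = \frac{\left(-23 - 12\right) - 289}{41} = \frac{-35 - 289}{41} = \frac{1}{41} \left(-324\right) = - \frac{324}{41}$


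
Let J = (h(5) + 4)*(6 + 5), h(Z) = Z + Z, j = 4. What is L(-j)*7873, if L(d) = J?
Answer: 1212442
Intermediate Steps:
h(Z) = 2*Z
J = 154 (J = (2*5 + 4)*(6 + 5) = (10 + 4)*11 = 14*11 = 154)
L(d) = 154
L(-j)*7873 = 154*7873 = 1212442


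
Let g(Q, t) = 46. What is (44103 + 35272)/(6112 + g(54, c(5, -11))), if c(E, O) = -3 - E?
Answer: 79375/6158 ≈ 12.890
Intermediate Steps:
(44103 + 35272)/(6112 + g(54, c(5, -11))) = (44103 + 35272)/(6112 + 46) = 79375/6158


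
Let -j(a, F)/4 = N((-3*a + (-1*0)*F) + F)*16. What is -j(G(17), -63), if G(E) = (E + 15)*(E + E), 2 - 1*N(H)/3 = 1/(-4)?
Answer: 432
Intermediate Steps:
N(H) = 27/4 (N(H) = 6 - 3/(-4) = 6 - 3*(-¼) = 6 + ¾ = 27/4)
G(E) = 2*E*(15 + E) (G(E) = (15 + E)*(2*E) = 2*E*(15 + E))
j(a, F) = -432 (j(a, F) = -27*16 = -4*108 = -432)
-j(G(17), -63) = -1*(-432) = 432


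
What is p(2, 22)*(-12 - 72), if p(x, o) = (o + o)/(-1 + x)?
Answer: -3696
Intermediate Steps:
p(x, o) = 2*o/(-1 + x) (p(x, o) = (2*o)/(-1 + x) = 2*o/(-1 + x))
p(2, 22)*(-12 - 72) = (2*22/(-1 + 2))*(-12 - 72) = (2*22/1)*(-84) = (2*22*1)*(-84) = 44*(-84) = -3696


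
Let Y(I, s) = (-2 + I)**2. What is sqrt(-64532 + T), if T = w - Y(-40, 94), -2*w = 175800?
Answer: 2*I*sqrt(38549) ≈ 392.68*I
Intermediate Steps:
w = -87900 (w = -1/2*175800 = -87900)
T = -89664 (T = -87900 - (-2 - 40)**2 = -87900 - 1*(-42)**2 = -87900 - 1*1764 = -87900 - 1764 = -89664)
sqrt(-64532 + T) = sqrt(-64532 - 89664) = sqrt(-154196) = 2*I*sqrt(38549)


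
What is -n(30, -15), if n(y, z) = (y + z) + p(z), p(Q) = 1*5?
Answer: -20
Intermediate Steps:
p(Q) = 5
n(y, z) = 5 + y + z (n(y, z) = (y + z) + 5 = 5 + y + z)
-n(30, -15) = -(5 + 30 - 15) = -1*20 = -20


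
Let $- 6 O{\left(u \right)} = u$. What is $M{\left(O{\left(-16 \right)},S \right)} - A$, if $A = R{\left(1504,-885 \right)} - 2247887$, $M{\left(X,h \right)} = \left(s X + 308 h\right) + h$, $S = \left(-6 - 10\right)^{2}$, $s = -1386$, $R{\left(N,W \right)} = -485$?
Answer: $2323780$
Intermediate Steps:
$O{\left(u \right)} = - \frac{u}{6}$
$S = 256$ ($S = \left(-16\right)^{2} = 256$)
$M{\left(X,h \right)} = - 1386 X + 309 h$ ($M{\left(X,h \right)} = \left(- 1386 X + 308 h\right) + h = - 1386 X + 309 h$)
$A = -2248372$ ($A = -485 - 2247887 = -2248372$)
$M{\left(O{\left(-16 \right)},S \right)} - A = \left(- 1386 \left(\left(- \frac{1}{6}\right) \left(-16\right)\right) + 309 \cdot 256\right) - -2248372 = \left(\left(-1386\right) \frac{8}{3} + 79104\right) + 2248372 = \left(-3696 + 79104\right) + 2248372 = 75408 + 2248372 = 2323780$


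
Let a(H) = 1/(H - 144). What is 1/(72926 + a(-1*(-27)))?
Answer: 117/8532341 ≈ 1.3713e-5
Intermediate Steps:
a(H) = 1/(-144 + H)
1/(72926 + a(-1*(-27))) = 1/(72926 + 1/(-144 - 1*(-27))) = 1/(72926 + 1/(-144 + 27)) = 1/(72926 + 1/(-117)) = 1/(72926 - 1/117) = 1/(8532341/117) = 117/8532341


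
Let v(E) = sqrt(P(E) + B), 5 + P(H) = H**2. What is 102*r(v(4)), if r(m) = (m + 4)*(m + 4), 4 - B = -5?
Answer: 3672 + 1632*sqrt(5) ≈ 7321.3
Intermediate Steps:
B = 9 (B = 4 - 1*(-5) = 4 + 5 = 9)
P(H) = -5 + H**2
v(E) = sqrt(4 + E**2) (v(E) = sqrt((-5 + E**2) + 9) = sqrt(4 + E**2))
r(m) = (4 + m)**2 (r(m) = (4 + m)*(4 + m) = (4 + m)**2)
102*r(v(4)) = 102*(4 + sqrt(4 + 4**2))**2 = 102*(4 + sqrt(4 + 16))**2 = 102*(4 + sqrt(20))**2 = 102*(4 + 2*sqrt(5))**2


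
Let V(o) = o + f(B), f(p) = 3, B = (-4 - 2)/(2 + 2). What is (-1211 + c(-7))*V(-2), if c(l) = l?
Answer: -1218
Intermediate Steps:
B = -3/2 (B = -6/4 = -6*¼ = -3/2 ≈ -1.5000)
V(o) = 3 + o (V(o) = o + 3 = 3 + o)
(-1211 + c(-7))*V(-2) = (-1211 - 7)*(3 - 2) = -1218*1 = -1218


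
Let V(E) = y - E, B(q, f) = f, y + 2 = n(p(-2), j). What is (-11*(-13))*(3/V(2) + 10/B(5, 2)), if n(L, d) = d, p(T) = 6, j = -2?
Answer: 1287/2 ≈ 643.50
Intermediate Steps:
y = -4 (y = -2 - 2 = -4)
V(E) = -4 - E
(-11*(-13))*(3/V(2) + 10/B(5, 2)) = (-11*(-13))*(3/(-4 - 1*2) + 10/2) = 143*(3/(-4 - 2) + 10*(½)) = 143*(3/(-6) + 5) = 143*(3*(-⅙) + 5) = 143*(-½ + 5) = 143*(9/2) = 1287/2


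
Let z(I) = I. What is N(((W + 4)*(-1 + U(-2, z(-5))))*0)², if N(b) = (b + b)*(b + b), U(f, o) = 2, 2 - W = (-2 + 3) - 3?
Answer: 0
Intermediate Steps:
W = 4 (W = 2 - ((-2 + 3) - 3) = 2 - (1 - 3) = 2 - 1*(-2) = 2 + 2 = 4)
N(b) = 4*b² (N(b) = (2*b)*(2*b) = 4*b²)
N(((W + 4)*(-1 + U(-2, z(-5))))*0)² = (4*(((4 + 4)*(-1 + 2))*0)²)² = (4*((8*1)*0)²)² = (4*(8*0)²)² = (4*0²)² = (4*0)² = 0² = 0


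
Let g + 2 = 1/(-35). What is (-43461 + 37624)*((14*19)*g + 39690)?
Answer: -1142604424/5 ≈ -2.2852e+8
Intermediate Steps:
g = -71/35 (g = -2 + 1/(-35) = -2 - 1/35 = -71/35 ≈ -2.0286)
(-43461 + 37624)*((14*19)*g + 39690) = (-43461 + 37624)*((14*19)*(-71/35) + 39690) = -5837*(266*(-71/35) + 39690) = -5837*(-2698/5 + 39690) = -5837*195752/5 = -1142604424/5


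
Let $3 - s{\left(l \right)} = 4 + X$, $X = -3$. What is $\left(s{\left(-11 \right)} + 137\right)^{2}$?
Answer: $19321$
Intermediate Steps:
$s{\left(l \right)} = 2$ ($s{\left(l \right)} = 3 - \left(4 - 3\right) = 3 - 1 = 2$)
$\left(s{\left(-11 \right)} + 137\right)^{2} = \left(2 + 137\right)^{2} = 139^{2} = 19321$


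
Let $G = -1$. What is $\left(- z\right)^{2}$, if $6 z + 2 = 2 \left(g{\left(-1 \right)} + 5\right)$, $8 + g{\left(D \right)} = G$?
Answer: $\frac{25}{9} \approx 2.7778$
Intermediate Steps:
$g{\left(D \right)} = -9$ ($g{\left(D \right)} = -8 - 1 = -9$)
$z = - \frac{5}{3}$ ($z = - \frac{1}{3} + \frac{2 \left(-9 + 5\right)}{6} = - \frac{1}{3} + \frac{2 \left(-4\right)}{6} = - \frac{1}{3} + \frac{1}{6} \left(-8\right) = - \frac{1}{3} - \frac{4}{3} = - \frac{5}{3} \approx -1.6667$)
$\left(- z\right)^{2} = \left(\left(-1\right) \left(- \frac{5}{3}\right)\right)^{2} = \left(\frac{5}{3}\right)^{2} = \frac{25}{9}$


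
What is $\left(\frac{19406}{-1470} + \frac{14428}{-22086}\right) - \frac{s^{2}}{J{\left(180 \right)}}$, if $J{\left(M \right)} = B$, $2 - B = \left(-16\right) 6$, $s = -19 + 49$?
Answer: $- \frac{62330923}{2705535} \approx -23.038$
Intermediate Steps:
$s = 30$
$B = 98$ ($B = 2 - \left(-16\right) 6 = 2 - -96 = 2 + 96 = 98$)
$J{\left(M \right)} = 98$
$\left(\frac{19406}{-1470} + \frac{14428}{-22086}\right) - \frac{s^{2}}{J{\left(180 \right)}} = \left(\frac{19406}{-1470} + \frac{14428}{-22086}\right) - \frac{30^{2}}{98} = \left(19406 \left(- \frac{1}{1470}\right) + 14428 \left(- \frac{1}{22086}\right)\right) - 900 \cdot \frac{1}{98} = \left(- \frac{9703}{735} - \frac{7214}{11043}\right) - \frac{450}{49} = - \frac{37484173}{2705535} - \frac{450}{49} = - \frac{62330923}{2705535}$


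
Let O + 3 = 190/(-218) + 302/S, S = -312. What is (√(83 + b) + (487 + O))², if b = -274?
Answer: 67162751624593/289136016 + 8198657*I*√191/8502 ≈ 2.3229e+5 + 13327.0*I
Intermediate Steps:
O = -82291/17004 (O = -3 + (190/(-218) + 302/(-312)) = -3 + (190*(-1/218) + 302*(-1/312)) = -3 + (-95/109 - 151/156) = -3 - 31279/17004 = -82291/17004 ≈ -4.8395)
(√(83 + b) + (487 + O))² = (√(83 - 274) + (487 - 82291/17004))² = (√(-191) + 8198657/17004)² = (I*√191 + 8198657/17004)² = (8198657/17004 + I*√191)²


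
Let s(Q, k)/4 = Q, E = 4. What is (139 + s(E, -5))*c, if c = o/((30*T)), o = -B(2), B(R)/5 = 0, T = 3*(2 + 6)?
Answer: 0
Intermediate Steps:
s(Q, k) = 4*Q
T = 24 (T = 3*8 = 24)
B(R) = 0 (B(R) = 5*0 = 0)
o = 0 (o = -1*0 = 0)
c = 0 (c = 0/((30*24)) = 0/720 = 0*(1/720) = 0)
(139 + s(E, -5))*c = (139 + 4*4)*0 = (139 + 16)*0 = 155*0 = 0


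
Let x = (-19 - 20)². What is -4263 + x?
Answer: -2742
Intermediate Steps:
x = 1521 (x = (-39)² = 1521)
-4263 + x = -4263 + 1521 = -2742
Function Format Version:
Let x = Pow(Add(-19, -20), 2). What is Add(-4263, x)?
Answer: -2742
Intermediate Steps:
x = 1521 (x = Pow(-39, 2) = 1521)
Add(-4263, x) = Add(-4263, 1521) = -2742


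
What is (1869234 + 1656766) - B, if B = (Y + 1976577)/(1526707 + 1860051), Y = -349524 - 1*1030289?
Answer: 5970854055618/1693379 ≈ 3.5260e+6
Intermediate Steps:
Y = -1379813 (Y = -349524 - 1030289 = -1379813)
B = 298382/1693379 (B = (-1379813 + 1976577)/(1526707 + 1860051) = 596764/3386758 = 596764*(1/3386758) = 298382/1693379 ≈ 0.17621)
(1869234 + 1656766) - B = (1869234 + 1656766) - 1*298382/1693379 = 3526000 - 298382/1693379 = 5970854055618/1693379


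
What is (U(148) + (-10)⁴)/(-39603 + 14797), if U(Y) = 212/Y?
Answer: -370053/917822 ≈ -0.40319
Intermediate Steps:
(U(148) + (-10)⁴)/(-39603 + 14797) = (212/148 + (-10)⁴)/(-39603 + 14797) = (212*(1/148) + 10000)/(-24806) = (53/37 + 10000)*(-1/24806) = (370053/37)*(-1/24806) = -370053/917822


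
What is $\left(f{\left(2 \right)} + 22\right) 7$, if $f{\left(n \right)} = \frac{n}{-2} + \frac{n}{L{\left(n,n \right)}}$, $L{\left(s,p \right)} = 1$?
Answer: $161$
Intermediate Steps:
$f{\left(n \right)} = \frac{n}{2}$ ($f{\left(n \right)} = \frac{n}{-2} + \frac{n}{1} = n \left(- \frac{1}{2}\right) + n 1 = - \frac{n}{2} + n = \frac{n}{2}$)
$\left(f{\left(2 \right)} + 22\right) 7 = \left(\frac{1}{2} \cdot 2 + 22\right) 7 = \left(1 + 22\right) 7 = 23 \cdot 7 = 161$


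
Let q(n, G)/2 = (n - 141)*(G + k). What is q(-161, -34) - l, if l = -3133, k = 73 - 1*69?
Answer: 21253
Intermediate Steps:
k = 4 (k = 73 - 69 = 4)
q(n, G) = 2*(-141 + n)*(4 + G) (q(n, G) = 2*((n - 141)*(G + 4)) = 2*((-141 + n)*(4 + G)) = 2*(-141 + n)*(4 + G))
q(-161, -34) - l = (-1128 - 282*(-34) + 8*(-161) + 2*(-34)*(-161)) - 1*(-3133) = (-1128 + 9588 - 1288 + 10948) + 3133 = 18120 + 3133 = 21253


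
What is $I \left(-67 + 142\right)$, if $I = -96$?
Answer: $-7200$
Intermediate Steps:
$I \left(-67 + 142\right) = - 96 \left(-67 + 142\right) = \left(-96\right) 75 = -7200$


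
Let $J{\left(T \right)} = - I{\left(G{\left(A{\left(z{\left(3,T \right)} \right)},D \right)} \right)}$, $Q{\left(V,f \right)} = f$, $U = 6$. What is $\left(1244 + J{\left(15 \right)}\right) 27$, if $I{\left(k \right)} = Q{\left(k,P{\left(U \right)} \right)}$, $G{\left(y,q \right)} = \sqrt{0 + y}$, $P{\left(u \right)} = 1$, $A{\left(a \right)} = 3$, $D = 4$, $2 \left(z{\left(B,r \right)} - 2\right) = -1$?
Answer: $33561$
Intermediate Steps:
$z{\left(B,r \right)} = \frac{3}{2}$ ($z{\left(B,r \right)} = 2 + \frac{1}{2} \left(-1\right) = 2 - \frac{1}{2} = \frac{3}{2}$)
$G{\left(y,q \right)} = \sqrt{y}$
$I{\left(k \right)} = 1$
$J{\left(T \right)} = -1$ ($J{\left(T \right)} = \left(-1\right) 1 = -1$)
$\left(1244 + J{\left(15 \right)}\right) 27 = \left(1244 - 1\right) 27 = 1243 \cdot 27 = 33561$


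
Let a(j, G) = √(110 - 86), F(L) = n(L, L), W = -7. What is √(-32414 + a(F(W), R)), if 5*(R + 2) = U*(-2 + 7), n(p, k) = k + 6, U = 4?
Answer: √(-32414 + 2*√6) ≈ 180.03*I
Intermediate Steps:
n(p, k) = 6 + k
F(L) = 6 + L
R = 2 (R = -2 + (4*(-2 + 7))/5 = -2 + (4*5)/5 = -2 + (⅕)*20 = -2 + 4 = 2)
a(j, G) = 2*√6 (a(j, G) = √24 = 2*√6)
√(-32414 + a(F(W), R)) = √(-32414 + 2*√6)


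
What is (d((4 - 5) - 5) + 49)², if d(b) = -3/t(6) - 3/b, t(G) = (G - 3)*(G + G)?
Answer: 351649/144 ≈ 2442.0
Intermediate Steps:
t(G) = 2*G*(-3 + G) (t(G) = (-3 + G)*(2*G) = 2*G*(-3 + G))
d(b) = -1/12 - 3/b (d(b) = -3*1/(12*(-3 + 6)) - 3/b = -3/(2*6*3) - 3/b = -3/36 - 3/b = -3*1/36 - 3/b = -1/12 - 3/b)
(d((4 - 5) - 5) + 49)² = ((-36 - ((4 - 5) - 5))/(12*((4 - 5) - 5)) + 49)² = ((-36 - (-1 - 5))/(12*(-1 - 5)) + 49)² = ((1/12)*(-36 - 1*(-6))/(-6) + 49)² = ((1/12)*(-⅙)*(-36 + 6) + 49)² = ((1/12)*(-⅙)*(-30) + 49)² = (5/12 + 49)² = (593/12)² = 351649/144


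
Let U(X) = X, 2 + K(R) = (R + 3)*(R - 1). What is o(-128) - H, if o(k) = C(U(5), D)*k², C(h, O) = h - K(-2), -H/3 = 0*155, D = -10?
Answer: 163840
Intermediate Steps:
K(R) = -2 + (-1 + R)*(3 + R) (K(R) = -2 + (R + 3)*(R - 1) = -2 + (3 + R)*(-1 + R) = -2 + (-1 + R)*(3 + R))
H = 0 (H = -0*155 = -3*0 = 0)
C(h, O) = 5 + h (C(h, O) = h - (-5 + (-2)² + 2*(-2)) = h - (-5 + 4 - 4) = h - 1*(-5) = h + 5 = 5 + h)
o(k) = 10*k² (o(k) = (5 + 5)*k² = 10*k²)
o(-128) - H = 10*(-128)² - 1*0 = 10*16384 + 0 = 163840 + 0 = 163840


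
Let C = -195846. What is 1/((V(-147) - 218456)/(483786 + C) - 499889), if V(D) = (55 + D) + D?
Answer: -57588/28787651471 ≈ -2.0004e-6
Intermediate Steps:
V(D) = 55 + 2*D
1/((V(-147) - 218456)/(483786 + C) - 499889) = 1/(((55 + 2*(-147)) - 218456)/(483786 - 195846) - 499889) = 1/(((55 - 294) - 218456)/287940 - 499889) = 1/((-239 - 218456)*(1/287940) - 499889) = 1/(-218695*1/287940 - 499889) = 1/(-43739/57588 - 499889) = 1/(-28787651471/57588) = -57588/28787651471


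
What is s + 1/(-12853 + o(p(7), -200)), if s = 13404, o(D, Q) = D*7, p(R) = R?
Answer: 171624815/12804 ≈ 13404.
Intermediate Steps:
o(D, Q) = 7*D
s + 1/(-12853 + o(p(7), -200)) = 13404 + 1/(-12853 + 7*7) = 13404 + 1/(-12853 + 49) = 13404 + 1/(-12804) = 13404 - 1/12804 = 171624815/12804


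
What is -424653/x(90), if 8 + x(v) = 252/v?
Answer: 2123265/26 ≈ 81664.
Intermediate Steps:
x(v) = -8 + 252/v
-424653/x(90) = -424653/(-8 + 252/90) = -424653/(-8 + 252*(1/90)) = -424653/(-8 + 14/5) = -424653/(-26/5) = -424653*(-5/26) = 2123265/26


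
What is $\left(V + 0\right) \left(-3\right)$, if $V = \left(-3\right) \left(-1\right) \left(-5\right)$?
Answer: $45$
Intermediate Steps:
$V = -15$ ($V = 3 \left(-5\right) = -15$)
$\left(V + 0\right) \left(-3\right) = \left(-15 + 0\right) \left(-3\right) = \left(-15\right) \left(-3\right) = 45$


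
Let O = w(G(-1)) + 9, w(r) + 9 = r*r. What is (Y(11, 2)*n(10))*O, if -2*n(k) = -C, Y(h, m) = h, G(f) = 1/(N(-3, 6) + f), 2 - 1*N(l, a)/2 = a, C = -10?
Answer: -55/81 ≈ -0.67901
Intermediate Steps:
N(l, a) = 4 - 2*a
G(f) = 1/(-8 + f) (G(f) = 1/((4 - 2*6) + f) = 1/((4 - 12) + f) = 1/(-8 + f))
n(k) = -5 (n(k) = -(-1)*(-10)/2 = -1/2*10 = -5)
w(r) = -9 + r**2 (w(r) = -9 + r*r = -9 + r**2)
O = 1/81 (O = (-9 + (1/(-8 - 1))**2) + 9 = (-9 + (1/(-9))**2) + 9 = (-9 + (-1/9)**2) + 9 = (-9 + 1/81) + 9 = -728/81 + 9 = 1/81 ≈ 0.012346)
(Y(11, 2)*n(10))*O = (11*(-5))*(1/81) = -55*1/81 = -55/81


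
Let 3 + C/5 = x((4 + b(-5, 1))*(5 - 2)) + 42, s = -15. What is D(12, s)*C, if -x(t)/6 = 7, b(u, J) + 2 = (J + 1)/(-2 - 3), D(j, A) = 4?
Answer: -60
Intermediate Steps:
b(u, J) = -11/5 - J/5 (b(u, J) = -2 + (J + 1)/(-2 - 3) = -2 + (1 + J)/(-5) = -2 + (1 + J)*(-1/5) = -2 + (-1/5 - J/5) = -11/5 - J/5)
x(t) = -42 (x(t) = -6*7 = -42)
C = -15 (C = -15 + 5*(-42 + 42) = -15 + 5*0 = -15 + 0 = -15)
D(12, s)*C = 4*(-15) = -60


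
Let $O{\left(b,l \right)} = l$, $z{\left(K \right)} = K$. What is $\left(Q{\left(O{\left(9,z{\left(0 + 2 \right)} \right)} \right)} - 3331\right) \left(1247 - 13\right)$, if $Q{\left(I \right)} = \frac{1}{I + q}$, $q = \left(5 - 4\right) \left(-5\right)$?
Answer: $- \frac{12332596}{3} \approx -4.1109 \cdot 10^{6}$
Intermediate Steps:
$q = -5$ ($q = 1 \left(-5\right) = -5$)
$Q{\left(I \right)} = \frac{1}{-5 + I}$ ($Q{\left(I \right)} = \frac{1}{I - 5} = \frac{1}{-5 + I}$)
$\left(Q{\left(O{\left(9,z{\left(0 + 2 \right)} \right)} \right)} - 3331\right) \left(1247 - 13\right) = \left(\frac{1}{-5 + \left(0 + 2\right)} - 3331\right) \left(1247 - 13\right) = \left(\frac{1}{-5 + 2} - 3331\right) \left(1247 + \left(-1442 + 1429\right)\right) = \left(\frac{1}{-3} - 3331\right) \left(1247 - 13\right) = \left(- \frac{1}{3} - 3331\right) 1234 = \left(- \frac{9994}{3}\right) 1234 = - \frac{12332596}{3}$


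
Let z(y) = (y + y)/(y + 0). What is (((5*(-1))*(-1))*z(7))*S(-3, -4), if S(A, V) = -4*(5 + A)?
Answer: -80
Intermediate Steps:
S(A, V) = -20 - 4*A
z(y) = 2 (z(y) = (2*y)/y = 2)
(((5*(-1))*(-1))*z(7))*S(-3, -4) = (((5*(-1))*(-1))*2)*(-20 - 4*(-3)) = (-5*(-1)*2)*(-20 + 12) = (5*2)*(-8) = 10*(-8) = -80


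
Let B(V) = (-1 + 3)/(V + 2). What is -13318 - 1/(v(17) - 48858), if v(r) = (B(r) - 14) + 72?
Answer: -12348422945/927198 ≈ -13318.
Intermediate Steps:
B(V) = 2/(2 + V)
v(r) = 58 + 2/(2 + r) (v(r) = (2/(2 + r) - 14) + 72 = (-14 + 2/(2 + r)) + 72 = 58 + 2/(2 + r))
-13318 - 1/(v(17) - 48858) = -13318 - 1/(2*(59 + 29*17)/(2 + 17) - 48858) = -13318 - 1/(2*(59 + 493)/19 - 48858) = -13318 - 1/(2*(1/19)*552 - 48858) = -13318 - 1/(1104/19 - 48858) = -13318 - 1/(-927198/19) = -13318 - 1*(-19/927198) = -13318 + 19/927198 = -12348422945/927198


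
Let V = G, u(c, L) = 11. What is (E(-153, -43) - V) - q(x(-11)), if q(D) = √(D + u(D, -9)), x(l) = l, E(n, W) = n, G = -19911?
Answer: 19758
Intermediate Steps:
V = -19911
q(D) = √(11 + D) (q(D) = √(D + 11) = √(11 + D))
(E(-153, -43) - V) - q(x(-11)) = (-153 - 1*(-19911)) - √(11 - 11) = (-153 + 19911) - √0 = 19758 - 1*0 = 19758 + 0 = 19758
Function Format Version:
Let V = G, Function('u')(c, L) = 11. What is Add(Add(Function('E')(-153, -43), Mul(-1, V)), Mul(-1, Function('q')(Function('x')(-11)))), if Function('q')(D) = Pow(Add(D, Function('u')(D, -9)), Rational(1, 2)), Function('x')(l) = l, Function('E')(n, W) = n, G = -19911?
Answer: 19758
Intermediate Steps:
V = -19911
Function('q')(D) = Pow(Add(11, D), Rational(1, 2)) (Function('q')(D) = Pow(Add(D, 11), Rational(1, 2)) = Pow(Add(11, D), Rational(1, 2)))
Add(Add(Function('E')(-153, -43), Mul(-1, V)), Mul(-1, Function('q')(Function('x')(-11)))) = Add(Add(-153, Mul(-1, -19911)), Mul(-1, Pow(Add(11, -11), Rational(1, 2)))) = Add(Add(-153, 19911), Mul(-1, Pow(0, Rational(1, 2)))) = Add(19758, Mul(-1, 0)) = Add(19758, 0) = 19758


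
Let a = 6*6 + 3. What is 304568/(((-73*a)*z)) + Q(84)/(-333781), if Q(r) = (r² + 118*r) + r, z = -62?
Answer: 7046363920/4208358531 ≈ 1.6744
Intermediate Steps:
a = 39 (a = 36 + 3 = 39)
Q(r) = r² + 119*r
304568/(((-73*a)*z)) + Q(84)/(-333781) = 304568/((-73*39*(-62))) + (84*(119 + 84))/(-333781) = 304568/((-2847*(-62))) + (84*203)*(-1/333781) = 304568/176514 + 17052*(-1/333781) = 304568*(1/176514) - 2436/47683 = 152284/88257 - 2436/47683 = 7046363920/4208358531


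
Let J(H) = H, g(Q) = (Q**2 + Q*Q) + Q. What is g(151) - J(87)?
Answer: 45666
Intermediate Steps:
g(Q) = Q + 2*Q**2 (g(Q) = (Q**2 + Q**2) + Q = 2*Q**2 + Q = Q + 2*Q**2)
g(151) - J(87) = 151*(1 + 2*151) - 1*87 = 151*(1 + 302) - 87 = 151*303 - 87 = 45753 - 87 = 45666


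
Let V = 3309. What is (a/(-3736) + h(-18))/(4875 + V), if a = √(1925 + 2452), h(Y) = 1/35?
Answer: 1/286440 - √4377/30575424 ≈ 1.3273e-6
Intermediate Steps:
h(Y) = 1/35
a = √4377 ≈ 66.159
(a/(-3736) + h(-18))/(4875 + V) = (√4377/(-3736) + 1/35)/(4875 + 3309) = (√4377*(-1/3736) + 1/35)/8184 = (-√4377/3736 + 1/35)*(1/8184) = (1/35 - √4377/3736)*(1/8184) = 1/286440 - √4377/30575424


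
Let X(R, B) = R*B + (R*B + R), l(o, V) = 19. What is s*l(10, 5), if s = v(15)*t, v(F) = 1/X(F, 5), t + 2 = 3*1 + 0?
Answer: 19/165 ≈ 0.11515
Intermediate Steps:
t = 1 (t = -2 + (3*1 + 0) = -2 + (3 + 0) = -2 + 3 = 1)
X(R, B) = R + 2*B*R (X(R, B) = B*R + (B*R + R) = B*R + (R + B*R) = R + 2*B*R)
v(F) = 1/(11*F) (v(F) = 1/(F*(1 + 2*5)) = 1/(F*(1 + 10)) = 1/(F*11) = 1/(11*F))
s = 1/165 (s = ((1/11)/15)*1 = ((1/11)*(1/15))*1 = (1/165)*1 = 1/165 ≈ 0.0060606)
s*l(10, 5) = (1/165)*19 = 19/165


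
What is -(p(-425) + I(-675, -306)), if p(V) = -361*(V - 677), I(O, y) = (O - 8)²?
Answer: -864311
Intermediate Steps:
I(O, y) = (-8 + O)²
p(V) = 244397 - 361*V (p(V) = -361*(-677 + V) = 244397 - 361*V)
-(p(-425) + I(-675, -306)) = -((244397 - 361*(-425)) + (-8 - 675)²) = -((244397 + 153425) + (-683)²) = -(397822 + 466489) = -1*864311 = -864311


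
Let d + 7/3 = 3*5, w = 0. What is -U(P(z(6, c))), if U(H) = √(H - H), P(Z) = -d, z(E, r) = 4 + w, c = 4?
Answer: 0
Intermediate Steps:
d = 38/3 (d = -7/3 + 3*5 = -7/3 + 15 = 38/3 ≈ 12.667)
z(E, r) = 4 (z(E, r) = 4 + 0 = 4)
P(Z) = -38/3 (P(Z) = -1*38/3 = -38/3)
U(H) = 0 (U(H) = √0 = 0)
-U(P(z(6, c))) = -1*0 = 0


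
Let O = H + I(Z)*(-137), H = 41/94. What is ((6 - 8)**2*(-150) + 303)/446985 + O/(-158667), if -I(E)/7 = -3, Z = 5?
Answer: 392032787/22446620490 ≈ 0.017465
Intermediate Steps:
I(E) = 21 (I(E) = -7*(-3) = 21)
H = 41/94 (H = 41*(1/94) = 41/94 ≈ 0.43617)
O = -270397/94 (O = 41/94 + 21*(-137) = 41/94 - 2877 = -270397/94 ≈ -2876.6)
((6 - 8)**2*(-150) + 303)/446985 + O/(-158667) = ((6 - 8)**2*(-150) + 303)/446985 - 270397/94/(-158667) = ((-2)**2*(-150) + 303)*(1/446985) - 270397/94*(-1/158667) = (4*(-150) + 303)*(1/446985) + 270397/14914698 = (-600 + 303)*(1/446985) + 270397/14914698 = -297*1/446985 + 270397/14914698 = -1/1505 + 270397/14914698 = 392032787/22446620490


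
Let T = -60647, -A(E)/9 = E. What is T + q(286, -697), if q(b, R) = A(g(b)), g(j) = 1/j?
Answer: -17345051/286 ≈ -60647.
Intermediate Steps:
g(j) = 1/j
A(E) = -9*E
q(b, R) = -9/b
T + q(286, -697) = -60647 - 9/286 = -17345051/286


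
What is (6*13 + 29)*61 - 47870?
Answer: -41343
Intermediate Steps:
(6*13 + 29)*61 - 47870 = (78 + 29)*61 - 47870 = 107*61 - 47870 = 6527 - 47870 = -41343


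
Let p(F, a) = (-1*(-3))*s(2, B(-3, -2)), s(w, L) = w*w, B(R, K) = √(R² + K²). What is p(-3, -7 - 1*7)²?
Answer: 144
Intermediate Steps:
B(R, K) = √(K² + R²)
s(w, L) = w²
p(F, a) = 12 (p(F, a) = -1*(-3)*2² = 3*4 = 12)
p(-3, -7 - 1*7)² = 12² = 144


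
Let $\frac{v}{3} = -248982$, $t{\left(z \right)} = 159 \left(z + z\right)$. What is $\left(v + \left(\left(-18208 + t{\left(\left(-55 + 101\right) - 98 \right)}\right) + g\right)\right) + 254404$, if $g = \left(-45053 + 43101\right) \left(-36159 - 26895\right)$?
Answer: $122554122$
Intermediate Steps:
$t{\left(z \right)} = 318 z$ ($t{\left(z \right)} = 159 \cdot 2 z = 318 z$)
$v = -746946$ ($v = 3 \left(-248982\right) = -746946$)
$g = 123081408$ ($g = \left(-1952\right) \left(-63054\right) = 123081408$)
$\left(v + \left(\left(-18208 + t{\left(\left(-55 + 101\right) - 98 \right)}\right) + g\right)\right) + 254404 = \left(-746946 + \left(\left(-18208 + 318 \left(\left(-55 + 101\right) - 98\right)\right) + 123081408\right)\right) + 254404 = \left(-746946 + \left(\left(-18208 + 318 \left(46 - 98\right)\right) + 123081408\right)\right) + 254404 = \left(-746946 + \left(\left(-18208 + 318 \left(-52\right)\right) + 123081408\right)\right) + 254404 = \left(-746946 + \left(\left(-18208 - 16536\right) + 123081408\right)\right) + 254404 = \left(-746946 + \left(-34744 + 123081408\right)\right) + 254404 = \left(-746946 + 123046664\right) + 254404 = 122299718 + 254404 = 122554122$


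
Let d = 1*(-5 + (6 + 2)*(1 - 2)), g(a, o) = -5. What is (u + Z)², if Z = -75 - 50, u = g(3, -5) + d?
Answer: 20449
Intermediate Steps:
d = -13 (d = 1*(-5 + 8*(-1)) = 1*(-5 - 8) = 1*(-13) = -13)
u = -18 (u = -5 - 13 = -18)
Z = -125
(u + Z)² = (-18 - 125)² = (-143)² = 20449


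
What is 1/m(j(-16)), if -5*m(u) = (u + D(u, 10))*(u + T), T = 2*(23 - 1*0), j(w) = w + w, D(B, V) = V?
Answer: 5/308 ≈ 0.016234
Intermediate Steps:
j(w) = 2*w
T = 46 (T = 2*(23 + 0) = 2*23 = 46)
m(u) = -(10 + u)*(46 + u)/5 (m(u) = -(u + 10)*(u + 46)/5 = -(10 + u)*(46 + u)/5)
1/m(j(-16)) = 1/(-92 - 112*(-16)/5 - (2*(-16))²/5) = 1/(-92 - 56/5*(-32) - ⅕*(-32)²) = 1/(-92 + 1792/5 - ⅕*1024) = 1/(-92 + 1792/5 - 1024/5) = 1/(308/5) = 5/308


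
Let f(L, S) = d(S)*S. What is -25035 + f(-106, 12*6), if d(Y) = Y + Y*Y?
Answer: 353397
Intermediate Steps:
d(Y) = Y + Y²
f(L, S) = S²*(1 + S) (f(L, S) = (S*(1 + S))*S = S²*(1 + S))
-25035 + f(-106, 12*6) = -25035 + (12*6)²*(1 + 12*6) = -25035 + 72²*(1 + 72) = -25035 + 5184*73 = -25035 + 378432 = 353397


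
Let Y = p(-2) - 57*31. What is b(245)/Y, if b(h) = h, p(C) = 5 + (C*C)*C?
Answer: -49/354 ≈ -0.13842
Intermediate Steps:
p(C) = 5 + C**3 (p(C) = 5 + C**2*C = 5 + C**3)
Y = -1770 (Y = (5 + (-2)**3) - 57*31 = (5 - 8) - 1767 = -3 - 1767 = -1770)
b(245)/Y = 245/(-1770) = 245*(-1/1770) = -49/354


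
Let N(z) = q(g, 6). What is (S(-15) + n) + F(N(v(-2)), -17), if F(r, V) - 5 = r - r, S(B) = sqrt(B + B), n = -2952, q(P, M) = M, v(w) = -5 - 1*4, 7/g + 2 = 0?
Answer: -2947 + I*sqrt(30) ≈ -2947.0 + 5.4772*I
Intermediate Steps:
g = -7/2 (g = 7/(-2 + 0) = 7/(-2) = 7*(-1/2) = -7/2 ≈ -3.5000)
v(w) = -9 (v(w) = -5 - 4 = -9)
N(z) = 6
S(B) = sqrt(2)*sqrt(B) (S(B) = sqrt(2*B) = sqrt(2)*sqrt(B))
F(r, V) = 5 (F(r, V) = 5 + (r - r) = 5 + 0 = 5)
(S(-15) + n) + F(N(v(-2)), -17) = (sqrt(2)*sqrt(-15) - 2952) + 5 = (sqrt(2)*(I*sqrt(15)) - 2952) + 5 = (I*sqrt(30) - 2952) + 5 = (-2952 + I*sqrt(30)) + 5 = -2947 + I*sqrt(30)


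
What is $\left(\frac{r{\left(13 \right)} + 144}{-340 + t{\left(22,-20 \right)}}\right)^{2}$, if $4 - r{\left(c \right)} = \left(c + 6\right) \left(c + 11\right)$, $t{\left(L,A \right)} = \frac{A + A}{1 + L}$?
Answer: $\frac{3136441}{3861225} \approx 0.81229$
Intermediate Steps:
$t{\left(L,A \right)} = \frac{2 A}{1 + L}$
$r{\left(c \right)} = 4 - \left(6 + c\right) \left(11 + c\right)$ ($r{\left(c \right)} = 4 - \left(c + 6\right) \left(c + 11\right) = 4 - \left(6 + c\right) \left(11 + c\right)$)
$\left(\frac{r{\left(13 \right)} + 144}{-340 + t{\left(22,-20 \right)}}\right)^{2} = \left(\frac{\left(-62 - 13^{2} - 221\right) + 144}{-340 + 2 \left(-20\right) \frac{1}{1 + 22}}\right)^{2} = \left(\frac{\left(-62 - 169 - 221\right) + 144}{-340 + 2 \left(-20\right) \frac{1}{23}}\right)^{2} = \left(\frac{-452 + 144}{-340 - \frac{40}{23}}\right)^{2} = \left(- \frac{308}{- \frac{7860}{23}}\right)^{2} = \left(\left(-308\right) \left(- \frac{23}{7860}\right)\right)^{2} = \left(\frac{1771}{1965}\right)^{2} = \frac{3136441}{3861225}$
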